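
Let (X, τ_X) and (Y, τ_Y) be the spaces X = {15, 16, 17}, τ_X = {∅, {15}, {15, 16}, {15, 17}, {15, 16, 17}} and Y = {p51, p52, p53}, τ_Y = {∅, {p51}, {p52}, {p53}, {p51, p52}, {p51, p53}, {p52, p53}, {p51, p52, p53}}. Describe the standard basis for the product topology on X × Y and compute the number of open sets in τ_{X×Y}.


Basis B = {∅ × ∅, {15} × {p51}, {15} × {p52}, {15} × {p53}, {15} × {p51, p52}, {15} × {p51, p53}, {15, 16} × {p51}, {15, 17} × {p51}, {15} × {p52, p53}, {15, 16} × {p52}, {15, 17} × {p52}, {15, 16} × {p53}, {15, 17} × {p53}, {15} × {p51, p52, p53}, {15, 16, 17} × {p51}, {15, 16, 17} × {p52}, {15, 16, 17} × {p53}, {15, 16} × {p51, p52}, {15, 17} × {p51, p52}, {15, 16} × {p51, p53}, {15, 17} × {p51, p53}, {15, 16} × {p52, p53}, {15, 17} × {p52, p53}, {15, 16} × {p51, p52, p53}, {15, 17} × {p51, p52, p53}, {15, 16, 17} × {p51, p52}, {15, 16, 17} × {p51, p53}, {15, 16, 17} × {p52, p53}, {15, 16, 17} × {p51, p52, p53}}; |τ_{X×Y}| = 125.

Enumerate products U × V with U ∈ τ_X, V ∈ τ_Y (deduplicated):
  ∅ × ∅ = {} (∅)
  {15} × {p51} = {(15,p51)}
  {15} × {p52} = {(15,p52)}
  {15} × {p53} = {(15,p53)}
  {15} × {p51, p52} = {(15,p51), (15,p52)}
  {15} × {p51, p53} = {(15,p51), (15,p53)}
  {15, 16} × {p51} = {(15,p51), (16,p51)}
  {15, 17} × {p51} = {(15,p51), (17,p51)}
  {15} × {p52, p53} = {(15,p52), (15,p53)}
  {15, 16} × {p52} = {(15,p52), (16,p52)}
  {15, 17} × {p52} = {(15,p52), (17,p52)}
  {15, 16} × {p53} = {(15,p53), (16,p53)}
  {15, 17} × {p53} = {(15,p53), (17,p53)}
  {15} × {p51, p52, p53} = {(15,p51), (15,p52), (15,p53)}
  {15, 16, 17} × {p51} = {(15,p51), (16,p51), (17,p51)}
  {15, 16, 17} × {p52} = {(15,p52), (16,p52), (17,p52)}
  {15, 16, 17} × {p53} = {(15,p53), (16,p53), (17,p53)}
  {15, 16} × {p51, p52} = {(15,p51), (15,p52), (16,p51), (16,p52)}
  {15, 17} × {p51, p52} = {(15,p51), (15,p52), (17,p51), (17,p52)}
  {15, 16} × {p51, p53} = {(15,p51), (15,p53), (16,p51), (16,p53)}
  {15, 17} × {p51, p53} = {(15,p51), (15,p53), (17,p51), (17,p53)}
  {15, 16} × {p52, p53} = {(15,p52), (15,p53), (16,p52), (16,p53)}
  {15, 17} × {p52, p53} = {(15,p52), (15,p53), (17,p52), (17,p53)}
  {15, 16} × {p51, p52, p53} = {(15,p51), (15,p52), (15,p53), (16,p51), (16,p52), (16,p53)}
  {15, 17} × {p51, p52, p53} = {(15,p51), (15,p52), (15,p53), (17,p51), (17,p52), (17,p53)}
  {15, 16, 17} × {p51, p52} = {(15,p51), (15,p52), (16,p51), (16,p52), (17,p51), (17,p52)}
  {15, 16, 17} × {p51, p53} = {(15,p51), (15,p53), (16,p51), (16,p53), (17,p51), (17,p53)}
  {15, 16, 17} × {p52, p53} = {(15,p52), (15,p53), (16,p52), (16,p53), (17,p52), (17,p53)}
  {15, 16, 17} × {p51, p52, p53} = {(15,p51), (15,p52), (15,p53), (16,p51), (16,p52), (16,p53), (17,p51), (17,p52), (17,p53)}
These 29 distinct sets form the basis B.
Close under arbitrary unions to get τ_{X×Y}; counting gives |τ_{X×Y}| = 125.


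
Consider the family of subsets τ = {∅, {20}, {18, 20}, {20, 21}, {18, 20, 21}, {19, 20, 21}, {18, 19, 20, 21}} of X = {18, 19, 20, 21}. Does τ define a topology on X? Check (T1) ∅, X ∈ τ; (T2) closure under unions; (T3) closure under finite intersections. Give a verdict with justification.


τ IS a topology on X.

Axiom (T1): ∅ ∈ τ? Yes; X ∈ τ? Yes.
Axiom (T2/T3): check pairwise unions and intersections of members of τ.
All pairwise intersections and unions checked — each lies in τ. Therefore τ satisfies (T1), (T2), (T3): it IS a topology on X.


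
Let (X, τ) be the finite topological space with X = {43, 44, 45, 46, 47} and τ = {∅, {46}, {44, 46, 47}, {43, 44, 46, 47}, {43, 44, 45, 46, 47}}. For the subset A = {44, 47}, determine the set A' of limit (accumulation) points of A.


A' = {43, 44, 45, 47}

For each x ∈ X, list the open sets U ∈ τ with x ∈ U, then check whether U ∩ (A ∖ {x}) ≠ ∅ for every such U.
  x = 43: opens ∋ x are {43, 44, 46, 47}, {43, 44, 45, 46, 47}; each meets A ∖ {43}, so x IS a limit point.
  x = 44: opens ∋ x are {44, 46, 47}, {43, 44, 46, 47}, {43, 44, 45, 46, 47}; each meets A ∖ {44}, so x IS a limit point.
  x = 45: opens ∋ x are {43, 44, 45, 46, 47}; each meets A ∖ {45}, so x IS a limit point.
  x = 46: open {46} ∋ x has {46} ∩ (A ∖ {46}) = ∅, so x is NOT a limit point.
  x = 47: opens ∋ x are {44, 46, 47}, {43, 44, 46, 47}, {43, 44, 45, 46, 47}; each meets A ∖ {47}, so x IS a limit point.
Collecting: A' = {43, 44, 45, 47}.


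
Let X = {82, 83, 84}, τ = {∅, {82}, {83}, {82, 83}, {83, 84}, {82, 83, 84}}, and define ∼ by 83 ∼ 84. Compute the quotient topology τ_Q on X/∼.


X/∼ = {[82], [83=84]}; |τ_Q| = 4.

Equivalence classes: [82], [83=84].
Quotient map π: X → X/∼ sends 82 ↦ [82], 83 ↦ [83=84], 84 ↦ [83=84].
For each subset V ⊆ X/∼, compute π^{-1}(V) ⊆ X and check whether π^{-1}(V) ∈ τ. V is open in τ_Q iff π^{-1}(V) ∈ τ.
  V = {}: π^{-1}(V) = ∅ ∈ τ ✓.
  V = {[82]}: π^{-1}(V) = {82} ∈ τ ✓.
  V = {[83=84]}: π^{-1}(V) = {83, 84} ∈ τ ✓.
  V = {[82], [83=84]}: π^{-1}(V) = {82, 83, 84} ∈ τ ✓.
Open sets in the quotient: τ_Q = {{}, {[82]}, {[83=84]}, {[82], [83=84]}} (4 elements).


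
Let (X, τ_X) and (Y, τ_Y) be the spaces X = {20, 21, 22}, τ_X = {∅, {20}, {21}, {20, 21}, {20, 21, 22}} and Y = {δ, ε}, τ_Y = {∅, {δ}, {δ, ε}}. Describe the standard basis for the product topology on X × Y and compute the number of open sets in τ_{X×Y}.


Basis B = {∅ × ∅, {20} × {δ}, {21} × {δ}, {20} × {δ, ε}, {20, 21} × {δ}, {21} × {δ, ε}, {20, 21, 22} × {δ}, {20, 21} × {δ, ε}, {20, 21, 22} × {δ, ε}}; |τ_{X×Y}| = 14.

Enumerate products U × V with U ∈ τ_X, V ∈ τ_Y (deduplicated):
  ∅ × ∅ = {} (∅)
  {20} × {δ} = {(20,δ)}
  {21} × {δ} = {(21,δ)}
  {20} × {δ, ε} = {(20,δ), (20,ε)}
  {20, 21} × {δ} = {(20,δ), (21,δ)}
  {21} × {δ, ε} = {(21,δ), (21,ε)}
  {20, 21, 22} × {δ} = {(20,δ), (21,δ), (22,δ)}
  {20, 21} × {δ, ε} = {(20,δ), (20,ε), (21,δ), (21,ε)}
  {20, 21, 22} × {δ, ε} = {(20,δ), (20,ε), (21,δ), (21,ε), (22,δ), (22,ε)}
These 9 distinct sets form the basis B.
Close under arbitrary unions to get τ_{X×Y}; counting gives |τ_{X×Y}| = 14.


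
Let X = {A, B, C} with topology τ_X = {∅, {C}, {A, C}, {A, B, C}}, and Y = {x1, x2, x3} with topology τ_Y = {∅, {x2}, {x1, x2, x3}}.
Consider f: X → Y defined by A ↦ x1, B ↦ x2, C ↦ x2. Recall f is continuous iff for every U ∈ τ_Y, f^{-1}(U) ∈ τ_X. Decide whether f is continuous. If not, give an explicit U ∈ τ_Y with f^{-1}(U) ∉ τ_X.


f is NOT continuous.

Compute f^{-1}(U) for each U ∈ τ_Y:
  U = ∅: f^{-1}(U) = ∅ ∈ τ_X ✓.
  U = {x2}: f^{-1}(U) = {B, C} ∉ τ_X ✗.
  U = {x1, x2, x3}: f^{-1}(U) = {A, B, C} ∈ τ_X ✓.
Found U = {x2} with f^{-1}(U) = {B, C} not in τ_X. Therefore f is NOT continuous.


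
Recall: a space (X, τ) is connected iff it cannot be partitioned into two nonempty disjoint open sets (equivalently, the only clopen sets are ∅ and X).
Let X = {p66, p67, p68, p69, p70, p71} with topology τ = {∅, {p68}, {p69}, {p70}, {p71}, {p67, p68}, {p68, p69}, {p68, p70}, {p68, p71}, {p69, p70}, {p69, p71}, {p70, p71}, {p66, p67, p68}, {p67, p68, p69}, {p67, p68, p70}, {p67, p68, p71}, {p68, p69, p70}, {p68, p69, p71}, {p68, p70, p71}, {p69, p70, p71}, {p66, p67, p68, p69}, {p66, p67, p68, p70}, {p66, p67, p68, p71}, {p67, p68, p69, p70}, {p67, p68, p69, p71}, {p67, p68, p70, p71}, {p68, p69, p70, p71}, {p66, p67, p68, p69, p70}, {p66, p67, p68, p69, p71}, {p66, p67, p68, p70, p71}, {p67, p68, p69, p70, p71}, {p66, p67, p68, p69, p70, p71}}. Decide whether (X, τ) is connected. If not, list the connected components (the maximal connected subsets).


(X, τ) is disconnected; components = [{p69}, {p70}, {p71}, {p66, p67, p68}].

Find clopen sets (U ∈ τ with X ∖ U ∈ τ):
  U = ∅, X ∖ U = {p66, p67, p68, p69, p70, p71} — both open, so U is clopen.
  U = {p69}, X ∖ U = {p66, p67, p68, p70, p71} — both open, so U is clopen.
  U = {p70}, X ∖ U = {p66, p67, p68, p69, p71} — both open, so U is clopen.
  U = {p71}, X ∖ U = {p66, p67, p68, p69, p70} — both open, so U is clopen.
  U = {p69, p70}, X ∖ U = {p66, p67, p68, p71} — both open, so U is clopen.
  U = {p69, p71}, X ∖ U = {p66, p67, p68, p70} — both open, so U is clopen.
  U = {p70, p71}, X ∖ U = {p66, p67, p68, p69} — both open, so U is clopen.
  U = {p66, p67, p68}, X ∖ U = {p69, p70, p71} — both open, so U is clopen.
  U = {p69, p70, p71}, X ∖ U = {p66, p67, p68} — both open, so U is clopen.
  U = {p66, p67, p68, p69}, X ∖ U = {p70, p71} — both open, so U is clopen.
  U = {p66, p67, p68, p70}, X ∖ U = {p69, p71} — both open, so U is clopen.
  U = {p66, p67, p68, p71}, X ∖ U = {p69, p70} — both open, so U is clopen.
  U = {p66, p67, p68, p69, p70}, X ∖ U = {p71} — both open, so U is clopen.
  U = {p66, p67, p68, p69, p71}, X ∖ U = {p70} — both open, so U is clopen.
  U = {p66, p67, p68, p70, p71}, X ∖ U = {p69} — both open, so U is clopen.
  U = {p66, p67, p68, p69, p70, p71}, X ∖ U = ∅ — both open, so U is clopen.
Nontrivial clopen(s) exist: e.g. {p69, p70, p71}. So (X, τ) is disconnected.
Compute connected components by grouping points that agree on all clopens:
  component: {p69}
  component: {p70}
  component: {p71}
  component: {p66, p67, p68}


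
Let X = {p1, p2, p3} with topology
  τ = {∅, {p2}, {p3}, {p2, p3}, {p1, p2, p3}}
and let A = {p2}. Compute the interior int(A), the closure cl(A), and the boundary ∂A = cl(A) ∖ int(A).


int(A) = {p2}, cl(A) = {p1, p2}, ∂A = {p1}.

Closed sets in (X, τ) are complements of opens:
  closed(X, τ) = {∅, {p1}, {p1, p2}, {p1, p3}, {p1, p2, p3}}.
int(A) = ⋃ {U ∈ τ : U ⊆ A}. Opens contained in A: ∅, {p2}.
Taking the union of these: int(A) = {p2}.
cl(A) = ⋂ {C closed : A ⊆ C}. Closed sets containing A: {p1, p2}, {p1, p2, p3}.
Intersecting these: cl(A) = {p1, p2}.
∂A = cl(A) ∖ int(A) = {p1, p2} ∖ {p2} = {p1}.


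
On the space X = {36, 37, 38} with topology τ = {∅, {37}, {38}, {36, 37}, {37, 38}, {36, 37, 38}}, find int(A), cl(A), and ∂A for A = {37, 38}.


int(A) = {37, 38}, cl(A) = {36, 37, 38}, ∂A = {36}.

Closed sets in (X, τ) are complements of opens:
  closed(X, τ) = {∅, {36}, {38}, {36, 37}, {36, 38}, {36, 37, 38}}.
int(A) = ⋃ {U ∈ τ : U ⊆ A}. Opens contained in A: ∅, {37}, {38}, {37, 38}.
Taking the union of these: int(A) = {37, 38}.
cl(A) = ⋂ {C closed : A ⊆ C}. Closed sets containing A: {36, 37, 38}.
Intersecting these: cl(A) = {36, 37, 38}.
∂A = cl(A) ∖ int(A) = {36, 37, 38} ∖ {37, 38} = {36}.


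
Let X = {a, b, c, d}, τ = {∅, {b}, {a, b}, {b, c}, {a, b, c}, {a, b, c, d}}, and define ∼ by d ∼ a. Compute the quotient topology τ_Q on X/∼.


X/∼ = {[a=d], [b], [c]}; |τ_Q| = 4.

Equivalence classes: [a=d], [b], [c].
Quotient map π: X → X/∼ sends a ↦ [a=d], b ↦ [b], c ↦ [c], d ↦ [a=d].
For each subset V ⊆ X/∼, compute π^{-1}(V) ⊆ X and check whether π^{-1}(V) ∈ τ. V is open in τ_Q iff π^{-1}(V) ∈ τ.
  V = {}: π^{-1}(V) = ∅ ∈ τ ✓.
  V = {[a=d]}: π^{-1}(V) = {a, d} ∉ τ ✗.
  V = {[b]}: π^{-1}(V) = {b} ∈ τ ✓.
  V = {[a=d], [b]}: π^{-1}(V) = {a, b, d} ∉ τ ✗.
  V = {[c]}: π^{-1}(V) = {c} ∉ τ ✗.
  V = {[a=d], [c]}: π^{-1}(V) = {a, c, d} ∉ τ ✗.
  V = {[b], [c]}: π^{-1}(V) = {b, c} ∈ τ ✓.
  V = {[a=d], [b], [c]}: π^{-1}(V) = {a, b, c, d} ∈ τ ✓.
Open sets in the quotient: τ_Q = {{}, {[b]}, {[b], [c]}, {[a=d], [b], [c]}} (4 elements).


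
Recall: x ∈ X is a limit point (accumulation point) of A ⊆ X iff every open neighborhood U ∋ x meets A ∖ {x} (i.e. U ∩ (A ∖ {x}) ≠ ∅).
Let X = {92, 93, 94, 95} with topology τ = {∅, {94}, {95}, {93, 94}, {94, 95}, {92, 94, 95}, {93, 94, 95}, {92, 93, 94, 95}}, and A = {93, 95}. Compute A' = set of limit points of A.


A' = {92}

For each x ∈ X, list the open sets U ∈ τ with x ∈ U, then check whether U ∩ (A ∖ {x}) ≠ ∅ for every such U.
  x = 92: opens ∋ x are {92, 94, 95}, {92, 93, 94, 95}; each meets A ∖ {92}, so x IS a limit point.
  x = 93: open {93, 94} ∋ x has {93, 94} ∩ (A ∖ {93}) = ∅, so x is NOT a limit point.
  x = 94: open {94} ∋ x has {94} ∩ (A ∖ {94}) = ∅, so x is NOT a limit point.
  x = 95: open {95} ∋ x has {95} ∩ (A ∖ {95}) = ∅, so x is NOT a limit point.
Collecting: A' = {92}.


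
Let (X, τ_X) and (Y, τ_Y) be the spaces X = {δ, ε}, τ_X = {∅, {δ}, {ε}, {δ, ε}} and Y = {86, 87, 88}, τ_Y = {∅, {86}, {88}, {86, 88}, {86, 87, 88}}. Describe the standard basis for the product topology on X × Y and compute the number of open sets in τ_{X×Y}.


Basis B = {∅ × ∅, {δ} × {86}, {δ} × {88}, {ε} × {86}, {ε} × {88}, {δ} × {86, 88}, {δ, ε} × {86}, {δ, ε} × {88}, {ε} × {86, 88}, {δ} × {86, 87, 88}, {ε} × {86, 87, 88}, {δ, ε} × {86, 88}, {δ, ε} × {86, 87, 88}}; |τ_{X×Y}| = 25.

Enumerate products U × V with U ∈ τ_X, V ∈ τ_Y (deduplicated):
  ∅ × ∅ = {} (∅)
  {δ} × {86} = {(δ,86)}
  {δ} × {88} = {(δ,88)}
  {ε} × {86} = {(ε,86)}
  {ε} × {88} = {(ε,88)}
  {δ} × {86, 88} = {(δ,86), (δ,88)}
  {δ, ε} × {86} = {(δ,86), (ε,86)}
  {δ, ε} × {88} = {(δ,88), (ε,88)}
  {ε} × {86, 88} = {(ε,86), (ε,88)}
  {δ} × {86, 87, 88} = {(δ,86), (δ,87), (δ,88)}
  {ε} × {86, 87, 88} = {(ε,86), (ε,87), (ε,88)}
  {δ, ε} × {86, 88} = {(δ,86), (δ,88), (ε,86), (ε,88)}
  {δ, ε} × {86, 87, 88} = {(δ,86), (δ,87), (δ,88), (ε,86), (ε,87), (ε,88)}
These 13 distinct sets form the basis B.
Close under arbitrary unions to get τ_{X×Y}; counting gives |τ_{X×Y}| = 25.


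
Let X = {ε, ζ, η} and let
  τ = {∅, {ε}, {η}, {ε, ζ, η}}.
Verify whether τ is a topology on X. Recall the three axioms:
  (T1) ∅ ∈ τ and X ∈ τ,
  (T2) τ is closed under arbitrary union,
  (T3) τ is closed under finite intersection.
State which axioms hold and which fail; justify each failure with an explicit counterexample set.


τ is NOT a topology on X.

Axiom (T1): ∅ ∈ τ? Yes; X ∈ τ? Yes.
Axiom (T2/T3): check pairwise unions and intersections of members of τ.
Counterexample for (T2): {ε} ∪ {η} = {ε, η} ∉ τ. Therefore τ is NOT a topology.


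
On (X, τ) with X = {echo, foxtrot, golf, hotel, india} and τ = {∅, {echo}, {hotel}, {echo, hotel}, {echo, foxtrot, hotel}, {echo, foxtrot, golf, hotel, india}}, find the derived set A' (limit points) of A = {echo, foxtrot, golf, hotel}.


A' = {foxtrot, golf, india}

For each x ∈ X, list the open sets U ∈ τ with x ∈ U, then check whether U ∩ (A ∖ {x}) ≠ ∅ for every such U.
  x = echo: open {echo} ∋ x has {echo} ∩ (A ∖ {echo}) = ∅, so x is NOT a limit point.
  x = foxtrot: opens ∋ x are {echo, foxtrot, hotel}, {echo, foxtrot, golf, hotel, india}; each meets A ∖ {foxtrot}, so x IS a limit point.
  x = golf: opens ∋ x are {echo, foxtrot, golf, hotel, india}; each meets A ∖ {golf}, so x IS a limit point.
  x = hotel: open {hotel} ∋ x has {hotel} ∩ (A ∖ {hotel}) = ∅, so x is NOT a limit point.
  x = india: opens ∋ x are {echo, foxtrot, golf, hotel, india}; each meets A ∖ {india}, so x IS a limit point.
Collecting: A' = {foxtrot, golf, india}.


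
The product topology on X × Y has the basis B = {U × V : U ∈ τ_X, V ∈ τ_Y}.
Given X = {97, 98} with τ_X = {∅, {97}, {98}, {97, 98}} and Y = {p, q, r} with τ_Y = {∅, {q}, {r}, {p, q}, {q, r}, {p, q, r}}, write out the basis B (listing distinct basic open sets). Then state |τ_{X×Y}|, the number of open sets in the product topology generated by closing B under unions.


Basis B = {∅ × ∅, {97} × {q}, {97} × {r}, {98} × {q}, {98} × {r}, {97} × {p, q}, {97} × {q, r}, {97, 98} × {q}, {97, 98} × {r}, {98} × {p, q}, {98} × {q, r}, {97} × {p, q, r}, {98} × {p, q, r}, {97, 98} × {p, q}, {97, 98} × {q, r}, {97, 98} × {p, q, r}}; |τ_{X×Y}| = 36.

Enumerate products U × V with U ∈ τ_X, V ∈ τ_Y (deduplicated):
  ∅ × ∅ = {} (∅)
  {97} × {q} = {(97,q)}
  {97} × {r} = {(97,r)}
  {98} × {q} = {(98,q)}
  {98} × {r} = {(98,r)}
  {97} × {p, q} = {(97,p), (97,q)}
  {97} × {q, r} = {(97,q), (97,r)}
  {97, 98} × {q} = {(97,q), (98,q)}
  {97, 98} × {r} = {(97,r), (98,r)}
  {98} × {p, q} = {(98,p), (98,q)}
  {98} × {q, r} = {(98,q), (98,r)}
  {97} × {p, q, r} = {(97,p), (97,q), (97,r)}
  {98} × {p, q, r} = {(98,p), (98,q), (98,r)}
  {97, 98} × {p, q} = {(97,p), (97,q), (98,p), (98,q)}
  {97, 98} × {q, r} = {(97,q), (97,r), (98,q), (98,r)}
  {97, 98} × {p, q, r} = {(97,p), (97,q), (97,r), (98,p), (98,q), (98,r)}
These 16 distinct sets form the basis B.
Close under arbitrary unions to get τ_{X×Y}; counting gives |τ_{X×Y}| = 36.


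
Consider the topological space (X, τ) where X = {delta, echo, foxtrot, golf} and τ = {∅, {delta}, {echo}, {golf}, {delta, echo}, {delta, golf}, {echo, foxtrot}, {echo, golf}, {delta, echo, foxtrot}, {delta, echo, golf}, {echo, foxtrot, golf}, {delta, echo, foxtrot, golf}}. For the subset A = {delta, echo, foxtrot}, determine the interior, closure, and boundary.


int(A) = {delta, echo, foxtrot}, cl(A) = {delta, echo, foxtrot}, ∂A = ∅.

Closed sets in (X, τ) are complements of opens:
  closed(X, τ) = {∅, {delta}, {foxtrot}, {golf}, {delta, foxtrot}, {delta, golf}, {echo, foxtrot}, {foxtrot, golf}, {delta, echo, foxtrot}, {delta, foxtrot, golf}, {echo, foxtrot, golf}, {delta, echo, foxtrot, golf}}.
int(A) = ⋃ {U ∈ τ : U ⊆ A}. Opens contained in A: ∅, {delta}, {echo}, {delta, echo}, {echo, foxtrot}, {delta, echo, foxtrot}.
Taking the union of these: int(A) = {delta, echo, foxtrot}.
cl(A) = ⋂ {C closed : A ⊆ C}. Closed sets containing A: {delta, echo, foxtrot}, {delta, echo, foxtrot, golf}.
Intersecting these: cl(A) = {delta, echo, foxtrot}.
∂A = cl(A) ∖ int(A) = {delta, echo, foxtrot} ∖ {delta, echo, foxtrot} = ∅.


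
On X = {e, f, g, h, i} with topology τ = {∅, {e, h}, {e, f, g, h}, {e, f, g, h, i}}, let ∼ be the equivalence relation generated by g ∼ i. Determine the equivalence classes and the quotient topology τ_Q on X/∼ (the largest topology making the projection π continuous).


X/∼ = {[e], [f], [g=i], [h]}; |τ_Q| = 3.

Equivalence classes: [e], [f], [g=i], [h].
Quotient map π: X → X/∼ sends e ↦ [e], f ↦ [f], g ↦ [g=i], h ↦ [h], i ↦ [g=i].
For each subset V ⊆ X/∼, compute π^{-1}(V) ⊆ X and check whether π^{-1}(V) ∈ τ. V is open in τ_Q iff π^{-1}(V) ∈ τ.
  V = {}: π^{-1}(V) = ∅ ∈ τ ✓.
  V = {[e]}: π^{-1}(V) = {e} ∉ τ ✗.
  V = {[f]}: π^{-1}(V) = {f} ∉ τ ✗.
  V = {[e], [f]}: π^{-1}(V) = {e, f} ∉ τ ✗.
  V = {[g=i]}: π^{-1}(V) = {g, i} ∉ τ ✗.
  V = {[e], [g=i]}: π^{-1}(V) = {e, g, i} ∉ τ ✗.
  V = {[f], [g=i]}: π^{-1}(V) = {f, g, i} ∉ τ ✗.
  V = {[e], [f], [g=i]}: π^{-1}(V) = {e, f, g, i} ∉ τ ✗.
  V = {[h]}: π^{-1}(V) = {h} ∉ τ ✗.
  V = {[e], [h]}: π^{-1}(V) = {e, h} ∈ τ ✓.
  V = {[f], [h]}: π^{-1}(V) = {f, h} ∉ τ ✗.
  V = {[e], [f], [h]}: π^{-1}(V) = {e, f, h} ∉ τ ✗.
  V = {[g=i], [h]}: π^{-1}(V) = {g, h, i} ∉ τ ✗.
  V = {[e], [g=i], [h]}: π^{-1}(V) = {e, g, h, i} ∉ τ ✗.
  V = {[f], [g=i], [h]}: π^{-1}(V) = {f, g, h, i} ∉ τ ✗.
  V = {[e], [f], [g=i], [h]}: π^{-1}(V) = {e, f, g, h, i} ∈ τ ✓.
Open sets in the quotient: τ_Q = {{}, {[e], [h]}, {[e], [f], [g=i], [h]}} (3 elements).


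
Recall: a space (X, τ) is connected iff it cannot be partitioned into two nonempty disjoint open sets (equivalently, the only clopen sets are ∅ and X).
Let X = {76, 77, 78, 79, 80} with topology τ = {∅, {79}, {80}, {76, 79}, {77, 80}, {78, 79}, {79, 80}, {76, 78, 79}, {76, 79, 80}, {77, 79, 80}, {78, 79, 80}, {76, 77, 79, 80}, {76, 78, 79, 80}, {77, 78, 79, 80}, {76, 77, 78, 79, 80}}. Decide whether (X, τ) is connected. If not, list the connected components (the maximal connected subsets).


(X, τ) is disconnected; components = [{77, 80}, {76, 78, 79}].

Find clopen sets (U ∈ τ with X ∖ U ∈ τ):
  U = ∅, X ∖ U = {76, 77, 78, 79, 80} — both open, so U is clopen.
  U = {77, 80}, X ∖ U = {76, 78, 79} — both open, so U is clopen.
  U = {76, 78, 79}, X ∖ U = {77, 80} — both open, so U is clopen.
  U = {76, 77, 78, 79, 80}, X ∖ U = ∅ — both open, so U is clopen.
Nontrivial clopen(s) exist: e.g. {76, 78, 79}. So (X, τ) is disconnected.
Compute connected components by grouping points that agree on all clopens:
  component: {77, 80}
  component: {76, 78, 79}


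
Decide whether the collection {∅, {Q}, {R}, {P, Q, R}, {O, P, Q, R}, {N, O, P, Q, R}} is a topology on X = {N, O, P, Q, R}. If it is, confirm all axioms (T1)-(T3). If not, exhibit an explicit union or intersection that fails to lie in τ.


τ is NOT a topology on X.

Axiom (T1): ∅ ∈ τ? Yes; X ∈ τ? Yes.
Axiom (T2/T3): check pairwise unions and intersections of members of τ.
Counterexample for (T2): {Q} ∪ {R} = {Q, R} ∉ τ. Therefore τ is NOT a topology.


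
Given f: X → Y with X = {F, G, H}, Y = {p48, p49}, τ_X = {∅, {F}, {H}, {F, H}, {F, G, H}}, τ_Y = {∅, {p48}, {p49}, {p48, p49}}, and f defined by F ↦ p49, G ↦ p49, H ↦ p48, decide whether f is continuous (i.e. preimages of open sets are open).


f is NOT continuous.

Compute f^{-1}(U) for each U ∈ τ_Y:
  U = ∅: f^{-1}(U) = ∅ ∈ τ_X ✓.
  U = {p48}: f^{-1}(U) = {H} ∈ τ_X ✓.
  U = {p49}: f^{-1}(U) = {F, G} ∉ τ_X ✗.
  U = {p48, p49}: f^{-1}(U) = {F, G, H} ∈ τ_X ✓.
Found U = {p49} with f^{-1}(U) = {F, G} not in τ_X. Therefore f is NOT continuous.


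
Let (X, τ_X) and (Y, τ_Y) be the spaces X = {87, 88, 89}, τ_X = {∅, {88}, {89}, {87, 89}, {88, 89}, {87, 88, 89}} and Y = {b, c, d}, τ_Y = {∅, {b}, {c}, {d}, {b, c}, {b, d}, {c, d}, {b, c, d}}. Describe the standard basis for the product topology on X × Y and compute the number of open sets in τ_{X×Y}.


Basis B = {∅ × ∅, {88} × {b}, {88} × {c}, {88} × {d}, {89} × {b}, {89} × {c}, {89} × {d}, {87, 89} × {b}, {87, 89} × {c}, {87, 89} × {d}, {88} × {b, c}, {88} × {b, d}, {88, 89} × {b}, {88} × {c, d}, {88, 89} × {c}, {88, 89} × {d}, {89} × {b, c}, {89} × {b, d}, {89} × {c, d}, {87, 88, 89} × {b}, {87, 88, 89} × {c}, {87, 88, 89} × {d}, {88} × {b, c, d}, {89} × {b, c, d}, {87, 89} × {b, c}, {87, 89} × {b, d}, {87, 89} × {c, d}, {88, 89} × {b, c}, {88, 89} × {b, d}, {88, 89} × {c, d}, {87, 89} × {b, c, d}, {87, 88, 89} × {b, c}, {87, 88, 89} × {b, d}, {87, 88, 89} × {c, d}, {88, 89} × {b, c, d}, {87, 88, 89} × {b, c, d}}; |τ_{X×Y}| = 216.

Enumerate products U × V with U ∈ τ_X, V ∈ τ_Y (deduplicated):
  ∅ × ∅ = {} (∅)
  {88} × {b} = {(88,b)}
  {88} × {c} = {(88,c)}
  {88} × {d} = {(88,d)}
  {89} × {b} = {(89,b)}
  {89} × {c} = {(89,c)}
  {89} × {d} = {(89,d)}
  {87, 89} × {b} = {(87,b), (89,b)}
  {87, 89} × {c} = {(87,c), (89,c)}
  {87, 89} × {d} = {(87,d), (89,d)}
  {88} × {b, c} = {(88,b), (88,c)}
  {88} × {b, d} = {(88,b), (88,d)}
  {88, 89} × {b} = {(88,b), (89,b)}
  {88} × {c, d} = {(88,c), (88,d)}
  {88, 89} × {c} = {(88,c), (89,c)}
  {88, 89} × {d} = {(88,d), (89,d)}
  {89} × {b, c} = {(89,b), (89,c)}
  {89} × {b, d} = {(89,b), (89,d)}
  {89} × {c, d} = {(89,c), (89,d)}
  {87, 88, 89} × {b} = {(87,b), (88,b), (89,b)}
  {87, 88, 89} × {c} = {(87,c), (88,c), (89,c)}
  {87, 88, 89} × {d} = {(87,d), (88,d), (89,d)}
  {88} × {b, c, d} = {(88,b), (88,c), (88,d)}
  {89} × {b, c, d} = {(89,b), (89,c), (89,d)}
  {87, 89} × {b, c} = {(87,b), (87,c), (89,b), (89,c)}
  {87, 89} × {b, d} = {(87,b), (87,d), (89,b), (89,d)}
  {87, 89} × {c, d} = {(87,c), (87,d), (89,c), (89,d)}
  {88, 89} × {b, c} = {(88,b), (88,c), (89,b), (89,c)}
  {88, 89} × {b, d} = {(88,b), (88,d), (89,b), (89,d)}
  {88, 89} × {c, d} = {(88,c), (88,d), (89,c), (89,d)}
  {87, 89} × {b, c, d} = {(87,b), (87,c), (87,d), (89,b), (89,c), (89,d)}
  {87, 88, 89} × {b, c} = {(87,b), (87,c), (88,b), (88,c), (89,b), (89,c)}
  {87, 88, 89} × {b, d} = {(87,b), (87,d), (88,b), (88,d), (89,b), (89,d)}
  {87, 88, 89} × {c, d} = {(87,c), (87,d), (88,c), (88,d), (89,c), (89,d)}
  {88, 89} × {b, c, d} = {(88,b), (88,c), (88,d), (89,b), (89,c), (89,d)}
  {87, 88, 89} × {b, c, d} = {(87,b), (87,c), (87,d), (88,b), (88,c), (88,d), (89,b), (89,c), (89,d)}
These 36 distinct sets form the basis B.
Close under arbitrary unions to get τ_{X×Y}; counting gives |τ_{X×Y}| = 216.


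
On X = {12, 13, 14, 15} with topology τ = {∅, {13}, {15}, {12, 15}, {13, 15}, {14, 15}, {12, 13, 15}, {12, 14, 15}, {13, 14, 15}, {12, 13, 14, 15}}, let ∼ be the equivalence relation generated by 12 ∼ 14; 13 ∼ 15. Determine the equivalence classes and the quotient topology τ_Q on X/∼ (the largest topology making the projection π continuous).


X/∼ = {[12=14], [13=15]}; |τ_Q| = 3.

Equivalence classes: [12=14], [13=15].
Quotient map π: X → X/∼ sends 12 ↦ [12=14], 13 ↦ [13=15], 14 ↦ [12=14], 15 ↦ [13=15].
For each subset V ⊆ X/∼, compute π^{-1}(V) ⊆ X and check whether π^{-1}(V) ∈ τ. V is open in τ_Q iff π^{-1}(V) ∈ τ.
  V = {}: π^{-1}(V) = ∅ ∈ τ ✓.
  V = {[12=14]}: π^{-1}(V) = {12, 14} ∉ τ ✗.
  V = {[13=15]}: π^{-1}(V) = {13, 15} ∈ τ ✓.
  V = {[12=14], [13=15]}: π^{-1}(V) = {12, 13, 14, 15} ∈ τ ✓.
Open sets in the quotient: τ_Q = {{}, {[13=15]}, {[12=14], [13=15]}} (3 elements).


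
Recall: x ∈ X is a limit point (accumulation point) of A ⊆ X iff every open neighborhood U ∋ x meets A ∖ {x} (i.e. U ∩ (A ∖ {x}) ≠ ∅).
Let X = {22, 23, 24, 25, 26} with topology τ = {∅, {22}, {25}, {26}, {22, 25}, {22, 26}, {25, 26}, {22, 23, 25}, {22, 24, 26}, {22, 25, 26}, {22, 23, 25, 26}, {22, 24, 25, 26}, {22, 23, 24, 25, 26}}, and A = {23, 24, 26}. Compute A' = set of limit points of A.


A' = {24}

For each x ∈ X, list the open sets U ∈ τ with x ∈ U, then check whether U ∩ (A ∖ {x}) ≠ ∅ for every such U.
  x = 22: open {22} ∋ x has {22} ∩ (A ∖ {22}) = ∅, so x is NOT a limit point.
  x = 23: open {22, 23, 25} ∋ x has {22, 23, 25} ∩ (A ∖ {23}) = ∅, so x is NOT a limit point.
  x = 24: opens ∋ x are {22, 24, 26}, {22, 24, 25, 26}, {22, 23, 24, 25, 26}; each meets A ∖ {24}, so x IS a limit point.
  x = 25: open {25} ∋ x has {25} ∩ (A ∖ {25}) = ∅, so x is NOT a limit point.
  x = 26: open {26} ∋ x has {26} ∩ (A ∖ {26}) = ∅, so x is NOT a limit point.
Collecting: A' = {24}.


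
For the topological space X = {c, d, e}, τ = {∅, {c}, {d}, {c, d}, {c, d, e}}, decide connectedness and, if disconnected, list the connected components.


(X, τ) is connected.

Find clopen sets (U ∈ τ with X ∖ U ∈ τ):
  U = ∅, X ∖ U = {c, d, e} — both open, so U is clopen.
  U = {c, d, e}, X ∖ U = ∅ — both open, so U is clopen.
Only trivial clopens (∅ and X) exist, so (X, τ) is connected.
Compute connected components by grouping points that agree on all clopens:
  component: {c, d, e}


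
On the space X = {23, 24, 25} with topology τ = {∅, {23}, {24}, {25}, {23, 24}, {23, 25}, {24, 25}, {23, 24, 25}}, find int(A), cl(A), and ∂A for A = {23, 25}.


int(A) = {23, 25}, cl(A) = {23, 25}, ∂A = ∅.

Closed sets in (X, τ) are complements of opens:
  closed(X, τ) = {∅, {23}, {24}, {25}, {23, 24}, {23, 25}, {24, 25}, {23, 24, 25}}.
int(A) = ⋃ {U ∈ τ : U ⊆ A}. Opens contained in A: ∅, {23}, {25}, {23, 25}.
Taking the union of these: int(A) = {23, 25}.
cl(A) = ⋂ {C closed : A ⊆ C}. Closed sets containing A: {23, 25}, {23, 24, 25}.
Intersecting these: cl(A) = {23, 25}.
∂A = cl(A) ∖ int(A) = {23, 25} ∖ {23, 25} = ∅.


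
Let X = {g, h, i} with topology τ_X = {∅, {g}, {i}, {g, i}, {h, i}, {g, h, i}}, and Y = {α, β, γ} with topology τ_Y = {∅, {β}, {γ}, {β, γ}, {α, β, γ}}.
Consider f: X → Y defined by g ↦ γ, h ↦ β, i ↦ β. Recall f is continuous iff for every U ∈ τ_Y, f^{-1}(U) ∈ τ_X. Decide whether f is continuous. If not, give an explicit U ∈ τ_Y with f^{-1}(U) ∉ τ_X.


f IS continuous.

Compute f^{-1}(U) for each U ∈ τ_Y:
  U = ∅: f^{-1}(U) = ∅ ∈ τ_X ✓.
  U = {β}: f^{-1}(U) = {h, i} ∈ τ_X ✓.
  U = {γ}: f^{-1}(U) = {g} ∈ τ_X ✓.
  U = {β, γ}: f^{-1}(U) = {g, h, i} ∈ τ_X ✓.
  U = {α, β, γ}: f^{-1}(U) = {g, h, i} ∈ τ_X ✓.
Every preimage lies in τ_X, so f IS continuous.


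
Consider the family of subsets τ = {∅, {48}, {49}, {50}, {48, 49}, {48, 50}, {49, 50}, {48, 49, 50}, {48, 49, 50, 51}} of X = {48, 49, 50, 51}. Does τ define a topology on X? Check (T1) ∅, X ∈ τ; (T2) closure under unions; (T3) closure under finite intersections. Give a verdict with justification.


τ IS a topology on X.

Axiom (T1): ∅ ∈ τ? Yes; X ∈ τ? Yes.
Axiom (T2/T3): check pairwise unions and intersections of members of τ.
All pairwise intersections and unions checked — each lies in τ. Therefore τ satisfies (T1), (T2), (T3): it IS a topology on X.


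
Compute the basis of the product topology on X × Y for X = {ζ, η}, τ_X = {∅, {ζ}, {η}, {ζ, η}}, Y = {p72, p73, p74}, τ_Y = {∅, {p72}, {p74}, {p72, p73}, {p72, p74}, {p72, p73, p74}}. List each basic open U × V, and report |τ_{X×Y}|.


Basis B = {∅ × ∅, {ζ} × {p72}, {ζ} × {p74}, {η} × {p72}, {η} × {p74}, {ζ} × {p72, p73}, {ζ} × {p72, p74}, {ζ, η} × {p72}, {ζ, η} × {p74}, {η} × {p72, p73}, {η} × {p72, p74}, {ζ} × {p72, p73, p74}, {η} × {p72, p73, p74}, {ζ, η} × {p72, p73}, {ζ, η} × {p72, p74}, {ζ, η} × {p72, p73, p74}}; |τ_{X×Y}| = 36.

Enumerate products U × V with U ∈ τ_X, V ∈ τ_Y (deduplicated):
  ∅ × ∅ = {} (∅)
  {ζ} × {p72} = {(ζ,p72)}
  {ζ} × {p74} = {(ζ,p74)}
  {η} × {p72} = {(η,p72)}
  {η} × {p74} = {(η,p74)}
  {ζ} × {p72, p73} = {(ζ,p72), (ζ,p73)}
  {ζ} × {p72, p74} = {(ζ,p72), (ζ,p74)}
  {ζ, η} × {p72} = {(ζ,p72), (η,p72)}
  {ζ, η} × {p74} = {(ζ,p74), (η,p74)}
  {η} × {p72, p73} = {(η,p72), (η,p73)}
  {η} × {p72, p74} = {(η,p72), (η,p74)}
  {ζ} × {p72, p73, p74} = {(ζ,p72), (ζ,p73), (ζ,p74)}
  {η} × {p72, p73, p74} = {(η,p72), (η,p73), (η,p74)}
  {ζ, η} × {p72, p73} = {(ζ,p72), (ζ,p73), (η,p72), (η,p73)}
  {ζ, η} × {p72, p74} = {(ζ,p72), (ζ,p74), (η,p72), (η,p74)}
  {ζ, η} × {p72, p73, p74} = {(ζ,p72), (ζ,p73), (ζ,p74), (η,p72), (η,p73), (η,p74)}
These 16 distinct sets form the basis B.
Close under arbitrary unions to get τ_{X×Y}; counting gives |τ_{X×Y}| = 36.


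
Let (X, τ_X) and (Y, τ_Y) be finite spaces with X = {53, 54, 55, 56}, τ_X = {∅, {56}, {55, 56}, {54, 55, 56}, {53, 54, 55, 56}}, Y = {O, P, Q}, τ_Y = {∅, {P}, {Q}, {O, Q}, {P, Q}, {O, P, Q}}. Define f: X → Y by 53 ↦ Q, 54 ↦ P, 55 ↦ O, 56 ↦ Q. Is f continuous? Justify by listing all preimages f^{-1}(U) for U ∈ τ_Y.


f is NOT continuous.

Compute f^{-1}(U) for each U ∈ τ_Y:
  U = ∅: f^{-1}(U) = ∅ ∈ τ_X ✓.
  U = {P}: f^{-1}(U) = {54} ∉ τ_X ✗.
  U = {Q}: f^{-1}(U) = {53, 56} ∉ τ_X ✗.
  U = {O, Q}: f^{-1}(U) = {53, 55, 56} ∉ τ_X ✗.
  U = {P, Q}: f^{-1}(U) = {53, 54, 56} ∉ τ_X ✗.
  U = {O, P, Q}: f^{-1}(U) = {53, 54, 55, 56} ∈ τ_X ✓.
Found U = {P} with f^{-1}(U) = {54} not in τ_X. Therefore f is NOT continuous.


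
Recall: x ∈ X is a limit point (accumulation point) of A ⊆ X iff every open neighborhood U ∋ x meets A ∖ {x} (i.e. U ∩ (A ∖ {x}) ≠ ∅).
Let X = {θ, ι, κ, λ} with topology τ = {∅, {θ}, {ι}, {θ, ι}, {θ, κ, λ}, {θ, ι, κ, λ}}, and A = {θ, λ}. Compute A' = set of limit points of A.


A' = {κ, λ}

For each x ∈ X, list the open sets U ∈ τ with x ∈ U, then check whether U ∩ (A ∖ {x}) ≠ ∅ for every such U.
  x = θ: open {θ} ∋ x has {θ} ∩ (A ∖ {θ}) = ∅, so x is NOT a limit point.
  x = ι: open {ι} ∋ x has {ι} ∩ (A ∖ {ι}) = ∅, so x is NOT a limit point.
  x = κ: opens ∋ x are {θ, κ, λ}, {θ, ι, κ, λ}; each meets A ∖ {κ}, so x IS a limit point.
  x = λ: opens ∋ x are {θ, κ, λ}, {θ, ι, κ, λ}; each meets A ∖ {λ}, so x IS a limit point.
Collecting: A' = {κ, λ}.


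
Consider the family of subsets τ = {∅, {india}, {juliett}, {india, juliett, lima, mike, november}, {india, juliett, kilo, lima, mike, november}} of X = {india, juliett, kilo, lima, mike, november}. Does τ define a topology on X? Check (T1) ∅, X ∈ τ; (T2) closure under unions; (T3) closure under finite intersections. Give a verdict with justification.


τ is NOT a topology on X.

Axiom (T1): ∅ ∈ τ? Yes; X ∈ τ? Yes.
Axiom (T2/T3): check pairwise unions and intersections of members of τ.
Counterexample for (T2): {india} ∪ {juliett} = {india, juliett} ∉ τ. Therefore τ is NOT a topology.


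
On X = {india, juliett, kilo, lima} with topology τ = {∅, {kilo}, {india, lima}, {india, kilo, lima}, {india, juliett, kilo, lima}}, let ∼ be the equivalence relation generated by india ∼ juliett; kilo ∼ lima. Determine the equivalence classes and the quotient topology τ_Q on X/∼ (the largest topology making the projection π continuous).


X/∼ = {[india=juliett], [kilo=lima]}; |τ_Q| = 2.

Equivalence classes: [india=juliett], [kilo=lima].
Quotient map π: X → X/∼ sends india ↦ [india=juliett], juliett ↦ [india=juliett], kilo ↦ [kilo=lima], lima ↦ [kilo=lima].
For each subset V ⊆ X/∼, compute π^{-1}(V) ⊆ X and check whether π^{-1}(V) ∈ τ. V is open in τ_Q iff π^{-1}(V) ∈ τ.
  V = {}: π^{-1}(V) = ∅ ∈ τ ✓.
  V = {[india=juliett]}: π^{-1}(V) = {india, juliett} ∉ τ ✗.
  V = {[kilo=lima]}: π^{-1}(V) = {kilo, lima} ∉ τ ✗.
  V = {[india=juliett], [kilo=lima]}: π^{-1}(V) = {india, juliett, kilo, lima} ∈ τ ✓.
Open sets in the quotient: τ_Q = {{}, {[india=juliett], [kilo=lima]}} (2 elements).


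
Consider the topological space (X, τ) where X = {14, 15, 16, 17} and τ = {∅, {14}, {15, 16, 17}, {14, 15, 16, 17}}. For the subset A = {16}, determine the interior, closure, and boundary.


int(A) = ∅, cl(A) = {15, 16, 17}, ∂A = {15, 16, 17}.

Closed sets in (X, τ) are complements of opens:
  closed(X, τ) = {∅, {14}, {15, 16, 17}, {14, 15, 16, 17}}.
int(A) = ⋃ {U ∈ τ : U ⊆ A}. Opens contained in A: ∅.
Taking the union of these: int(A) = ∅.
cl(A) = ⋂ {C closed : A ⊆ C}. Closed sets containing A: {15, 16, 17}, {14, 15, 16, 17}.
Intersecting these: cl(A) = {15, 16, 17}.
∂A = cl(A) ∖ int(A) = {15, 16, 17} ∖ ∅ = {15, 16, 17}.


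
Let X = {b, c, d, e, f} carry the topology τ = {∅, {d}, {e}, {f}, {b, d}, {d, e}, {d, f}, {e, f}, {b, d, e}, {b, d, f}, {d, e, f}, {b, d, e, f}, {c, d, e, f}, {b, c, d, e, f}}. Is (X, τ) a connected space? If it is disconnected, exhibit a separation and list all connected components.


(X, τ) is connected.

Find clopen sets (U ∈ τ with X ∖ U ∈ τ):
  U = ∅, X ∖ U = {b, c, d, e, f} — both open, so U is clopen.
  U = {b, c, d, e, f}, X ∖ U = ∅ — both open, so U is clopen.
Only trivial clopens (∅ and X) exist, so (X, τ) is connected.
Compute connected components by grouping points that agree on all clopens:
  component: {b, c, d, e, f}


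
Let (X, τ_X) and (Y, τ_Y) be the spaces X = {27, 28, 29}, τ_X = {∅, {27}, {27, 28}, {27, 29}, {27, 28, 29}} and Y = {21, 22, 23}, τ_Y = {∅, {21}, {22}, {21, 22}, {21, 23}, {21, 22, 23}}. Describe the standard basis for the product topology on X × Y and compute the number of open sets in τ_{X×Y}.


Basis B = {∅ × ∅, {27} × {21}, {27} × {22}, {27} × {21, 22}, {27} × {21, 23}, {27, 28} × {21}, {27, 29} × {21}, {27, 28} × {22}, {27, 29} × {22}, {27} × {21, 22, 23}, {27, 28, 29} × {21}, {27, 28, 29} × {22}, {27, 28} × {21, 22}, {27, 29} × {21, 22}, {27, 28} × {21, 23}, {27, 29} × {21, 23}, {27, 28} × {21, 22, 23}, {27, 29} × {21, 22, 23}, {27, 28, 29} × {21, 22}, {27, 28, 29} × {21, 23}, {27, 28, 29} × {21, 22, 23}}; |τ_{X×Y}| = 70.

Enumerate products U × V with U ∈ τ_X, V ∈ τ_Y (deduplicated):
  ∅ × ∅ = {} (∅)
  {27} × {21} = {(27,21)}
  {27} × {22} = {(27,22)}
  {27} × {21, 22} = {(27,21), (27,22)}
  {27} × {21, 23} = {(27,21), (27,23)}
  {27, 28} × {21} = {(27,21), (28,21)}
  {27, 29} × {21} = {(27,21), (29,21)}
  {27, 28} × {22} = {(27,22), (28,22)}
  {27, 29} × {22} = {(27,22), (29,22)}
  {27} × {21, 22, 23} = {(27,21), (27,22), (27,23)}
  {27, 28, 29} × {21} = {(27,21), (28,21), (29,21)}
  {27, 28, 29} × {22} = {(27,22), (28,22), (29,22)}
  {27, 28} × {21, 22} = {(27,21), (27,22), (28,21), (28,22)}
  {27, 29} × {21, 22} = {(27,21), (27,22), (29,21), (29,22)}
  {27, 28} × {21, 23} = {(27,21), (27,23), (28,21), (28,23)}
  {27, 29} × {21, 23} = {(27,21), (27,23), (29,21), (29,23)}
  {27, 28} × {21, 22, 23} = {(27,21), (27,22), (27,23), (28,21), (28,22), (28,23)}
  {27, 29} × {21, 22, 23} = {(27,21), (27,22), (27,23), (29,21), (29,22), (29,23)}
  {27, 28, 29} × {21, 22} = {(27,21), (27,22), (28,21), (28,22), (29,21), (29,22)}
  {27, 28, 29} × {21, 23} = {(27,21), (27,23), (28,21), (28,23), (29,21), (29,23)}
  {27, 28, 29} × {21, 22, 23} = {(27,21), (27,22), (27,23), (28,21), (28,22), (28,23), (29,21), (29,22), (29,23)}
These 21 distinct sets form the basis B.
Close under arbitrary unions to get τ_{X×Y}; counting gives |τ_{X×Y}| = 70.


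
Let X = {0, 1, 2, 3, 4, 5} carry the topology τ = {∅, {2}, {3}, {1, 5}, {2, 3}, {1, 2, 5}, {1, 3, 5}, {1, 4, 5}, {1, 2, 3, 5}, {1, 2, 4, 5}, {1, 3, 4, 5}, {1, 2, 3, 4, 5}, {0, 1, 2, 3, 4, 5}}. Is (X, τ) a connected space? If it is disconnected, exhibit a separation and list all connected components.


(X, τ) is connected.

Find clopen sets (U ∈ τ with X ∖ U ∈ τ):
  U = ∅, X ∖ U = {0, 1, 2, 3, 4, 5} — both open, so U is clopen.
  U = {0, 1, 2, 3, 4, 5}, X ∖ U = ∅ — both open, so U is clopen.
Only trivial clopens (∅ and X) exist, so (X, τ) is connected.
Compute connected components by grouping points that agree on all clopens:
  component: {0, 1, 2, 3, 4, 5}


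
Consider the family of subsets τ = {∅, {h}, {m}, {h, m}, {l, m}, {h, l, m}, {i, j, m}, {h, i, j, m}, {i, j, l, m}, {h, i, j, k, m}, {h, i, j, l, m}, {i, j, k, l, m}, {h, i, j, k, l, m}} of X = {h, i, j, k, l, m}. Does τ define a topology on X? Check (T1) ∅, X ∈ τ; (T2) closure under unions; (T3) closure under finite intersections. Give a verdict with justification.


τ is NOT a topology on X.

Axiom (T1): ∅ ∈ τ? Yes; X ∈ τ? Yes.
Axiom (T2/T3): check pairwise unions and intersections of members of τ.
Counterexample for (T3): {h, i, j, k, m} ∩ {i, j, k, l, m} = {i, j, k, m} ∉ τ. Therefore τ is NOT a topology.


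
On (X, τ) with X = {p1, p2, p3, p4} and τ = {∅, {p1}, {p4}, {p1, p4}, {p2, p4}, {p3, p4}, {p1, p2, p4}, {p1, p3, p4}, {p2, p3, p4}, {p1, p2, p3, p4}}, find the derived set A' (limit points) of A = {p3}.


A' = ∅

For each x ∈ X, list the open sets U ∈ τ with x ∈ U, then check whether U ∩ (A ∖ {x}) ≠ ∅ for every such U.
  x = p1: open {p1} ∋ x has {p1} ∩ (A ∖ {p1}) = ∅, so x is NOT a limit point.
  x = p2: open {p2, p4} ∋ x has {p2, p4} ∩ (A ∖ {p2}) = ∅, so x is NOT a limit point.
  x = p3: open {p3, p4} ∋ x has {p3, p4} ∩ (A ∖ {p3}) = ∅, so x is NOT a limit point.
  x = p4: open {p4} ∋ x has {p4} ∩ (A ∖ {p4}) = ∅, so x is NOT a limit point.
Collecting: A' = ∅.


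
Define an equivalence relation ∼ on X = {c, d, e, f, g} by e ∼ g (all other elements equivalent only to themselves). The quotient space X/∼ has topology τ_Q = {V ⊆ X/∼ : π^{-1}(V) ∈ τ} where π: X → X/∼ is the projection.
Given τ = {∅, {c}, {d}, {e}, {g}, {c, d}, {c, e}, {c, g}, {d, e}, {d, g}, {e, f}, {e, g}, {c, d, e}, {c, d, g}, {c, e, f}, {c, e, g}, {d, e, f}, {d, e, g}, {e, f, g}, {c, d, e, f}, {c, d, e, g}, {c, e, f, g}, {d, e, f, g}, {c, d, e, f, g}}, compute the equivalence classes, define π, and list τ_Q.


X/∼ = {[c], [d], [e=g], [f]}; |τ_Q| = 12.

Equivalence classes: [c], [d], [e=g], [f].
Quotient map π: X → X/∼ sends c ↦ [c], d ↦ [d], e ↦ [e=g], f ↦ [f], g ↦ [e=g].
For each subset V ⊆ X/∼, compute π^{-1}(V) ⊆ X and check whether π^{-1}(V) ∈ τ. V is open in τ_Q iff π^{-1}(V) ∈ τ.
  V = {}: π^{-1}(V) = ∅ ∈ τ ✓.
  V = {[c]}: π^{-1}(V) = {c} ∈ τ ✓.
  V = {[d]}: π^{-1}(V) = {d} ∈ τ ✓.
  V = {[c], [d]}: π^{-1}(V) = {c, d} ∈ τ ✓.
  V = {[e=g]}: π^{-1}(V) = {e, g} ∈ τ ✓.
  V = {[c], [e=g]}: π^{-1}(V) = {c, e, g} ∈ τ ✓.
  V = {[d], [e=g]}: π^{-1}(V) = {d, e, g} ∈ τ ✓.
  V = {[c], [d], [e=g]}: π^{-1}(V) = {c, d, e, g} ∈ τ ✓.
  V = {[f]}: π^{-1}(V) = {f} ∉ τ ✗.
  V = {[c], [f]}: π^{-1}(V) = {c, f} ∉ τ ✗.
  V = {[d], [f]}: π^{-1}(V) = {d, f} ∉ τ ✗.
  V = {[c], [d], [f]}: π^{-1}(V) = {c, d, f} ∉ τ ✗.
  V = {[e=g], [f]}: π^{-1}(V) = {e, f, g} ∈ τ ✓.
  V = {[c], [e=g], [f]}: π^{-1}(V) = {c, e, f, g} ∈ τ ✓.
  V = {[d], [e=g], [f]}: π^{-1}(V) = {d, e, f, g} ∈ τ ✓.
  V = {[c], [d], [e=g], [f]}: π^{-1}(V) = {c, d, e, f, g} ∈ τ ✓.
Open sets in the quotient: τ_Q = {{}, {[c]}, {[d]}, {[c], [d]}, {[e=g]}, {[c], [e=g]}, {[d], [e=g]}, {[c], [d], [e=g]}, {[e=g], [f]}, {[c], [e=g], [f]}, {[d], [e=g], [f]}, {[c], [d], [e=g], [f]}} (12 elements).
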